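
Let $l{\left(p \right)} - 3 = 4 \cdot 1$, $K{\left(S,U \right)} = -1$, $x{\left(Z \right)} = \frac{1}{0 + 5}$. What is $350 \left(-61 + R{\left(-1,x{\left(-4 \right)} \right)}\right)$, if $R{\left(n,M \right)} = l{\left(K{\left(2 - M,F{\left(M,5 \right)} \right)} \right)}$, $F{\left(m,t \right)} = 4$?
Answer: $-18900$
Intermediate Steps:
$x{\left(Z \right)} = \frac{1}{5}$
$l{\left(p \right)} = 7$ ($l{\left(p \right)} = 3 + 4 \cdot 1 = 3 + 4 = 7$)
$R{\left(n,M \right)} = 7$
$350 \left(-61 + R{\left(-1,x{\left(-4 \right)} \right)}\right) = 350 \left(-61 + 7\right) = 350 \left(-54\right) = -18900$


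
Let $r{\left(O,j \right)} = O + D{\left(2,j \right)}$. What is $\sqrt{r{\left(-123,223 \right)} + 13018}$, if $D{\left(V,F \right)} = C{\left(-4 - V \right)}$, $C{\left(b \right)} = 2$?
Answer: $3 \sqrt{1433} \approx 113.56$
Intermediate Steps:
$D{\left(V,F \right)} = 2$
$r{\left(O,j \right)} = 2 + O$ ($r{\left(O,j \right)} = O + 2 = 2 + O$)
$\sqrt{r{\left(-123,223 \right)} + 13018} = \sqrt{\left(2 - 123\right) + 13018} = \sqrt{-121 + 13018} = \sqrt{12897} = 3 \sqrt{1433}$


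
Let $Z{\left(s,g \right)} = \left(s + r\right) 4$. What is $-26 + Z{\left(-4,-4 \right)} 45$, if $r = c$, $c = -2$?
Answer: $-1106$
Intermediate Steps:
$r = -2$
$Z{\left(s,g \right)} = -8 + 4 s$ ($Z{\left(s,g \right)} = \left(s - 2\right) 4 = \left(-2 + s\right) 4 = -8 + 4 s$)
$-26 + Z{\left(-4,-4 \right)} 45 = -26 + \left(-8 + 4 \left(-4\right)\right) 45 = -26 + \left(-8 - 16\right) 45 = -26 - 1080 = -1106$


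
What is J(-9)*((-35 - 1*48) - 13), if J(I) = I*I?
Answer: -7776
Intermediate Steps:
J(I) = I²
J(-9)*((-35 - 1*48) - 13) = (-9)²*((-35 - 1*48) - 13) = 81*((-35 - 48) - 13) = 81*(-83 - 13) = 81*(-96) = -7776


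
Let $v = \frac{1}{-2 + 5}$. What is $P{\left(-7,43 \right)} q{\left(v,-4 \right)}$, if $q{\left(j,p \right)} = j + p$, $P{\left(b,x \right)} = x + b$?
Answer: $-132$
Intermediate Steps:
$v = \frac{1}{3} \approx 0.33333$
$P{\left(b,x \right)} = b + x$
$P{\left(-7,43 \right)} q{\left(v,-4 \right)} = \left(-7 + 43\right) \left(\frac{1}{3} - 4\right) = 36 \left(- \frac{11}{3}\right) = -132$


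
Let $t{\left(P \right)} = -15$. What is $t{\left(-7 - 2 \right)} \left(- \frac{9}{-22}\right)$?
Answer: $- \frac{135}{22} \approx -6.1364$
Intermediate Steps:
$t{\left(-7 - 2 \right)} \left(- \frac{9}{-22}\right) = - 15 \left(- \frac{9}{-22}\right) = - 15 \left(\left(-9\right) \left(- \frac{1}{22}\right)\right) = \left(-15\right) \frac{9}{22} = - \frac{135}{22}$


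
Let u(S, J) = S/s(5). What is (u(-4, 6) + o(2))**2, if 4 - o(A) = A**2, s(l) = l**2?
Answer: 16/625 ≈ 0.025600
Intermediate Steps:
u(S, J) = S/25 (u(S, J) = S/(5**2) = S/25)
o(A) = 4 - A**2
(u(-4, 6) + o(2))**2 = ((1/25)*(-4) + (4 - 1*2**2))**2 = (-4/25 + (4 - 1*4))**2 = (-4/25 + (4 - 4))**2 = (-4/25 + 0)**2 = (-4/25)**2 = 16/625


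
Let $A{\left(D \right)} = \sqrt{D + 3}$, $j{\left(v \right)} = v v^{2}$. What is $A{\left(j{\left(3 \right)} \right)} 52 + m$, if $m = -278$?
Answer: $-278 + 52 \sqrt{30} \approx 6.8157$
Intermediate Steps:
$j{\left(v \right)} = v^{3}$
$A{\left(D \right)} = \sqrt{3 + D}$
$A{\left(j{\left(3 \right)} \right)} 52 + m = \sqrt{3 + 3^{3}} \cdot 52 - 278 = \sqrt{3 + 27} \cdot 52 - 278 = \sqrt{30} \cdot 52 - 278 = 52 \sqrt{30} - 278 = -278 + 52 \sqrt{30}$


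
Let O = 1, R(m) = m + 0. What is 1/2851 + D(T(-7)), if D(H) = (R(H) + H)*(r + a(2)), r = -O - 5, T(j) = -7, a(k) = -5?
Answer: 439055/2851 ≈ 154.00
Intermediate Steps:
R(m) = m
r = -6 (r = -1*1 - 5 = -1 - 5 = -6)
D(H) = -22*H (D(H) = (H + H)*(-6 - 5) = (2*H)*(-11) = -22*H)
1/2851 + D(T(-7)) = 1/2851 - 22*(-7) = 1/2851 + 154 = 439055/2851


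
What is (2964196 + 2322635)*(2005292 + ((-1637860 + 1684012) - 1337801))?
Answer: 3772909935333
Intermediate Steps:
(2964196 + 2322635)*(2005292 + ((-1637860 + 1684012) - 1337801)) = 5286831*(2005292 + (46152 - 1337801)) = 5286831*(2005292 - 1291649) = 5286831*713643 = 3772909935333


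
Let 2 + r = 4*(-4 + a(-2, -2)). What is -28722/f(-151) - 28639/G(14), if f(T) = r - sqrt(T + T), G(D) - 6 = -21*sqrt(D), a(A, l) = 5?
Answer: (-229610 + 603162*sqrt(14) + 28639*I*sqrt(302))/(3*(2 - 7*sqrt(14))*(2 - I*sqrt(302))) ≈ 206.89 - 1631.2*I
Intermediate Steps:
r = 2 (r = -2 + 4*(-4 + 5) = -2 + 4*1 = -2 + 4 = 2)
G(D) = 6 - 21*sqrt(D)
f(T) = 2 - sqrt(2)*sqrt(T) (f(T) = 2 - sqrt(T + T) = 2 - sqrt(2*T) = 2 - sqrt(2)*sqrt(T))
-28722/f(-151) - 28639/G(14) = -28722/(2 - sqrt(2)*sqrt(-151)) - 28639/(6 - 21*sqrt(14)) = -28722/(2 - sqrt(2)*I*sqrt(151)) - 28639/(6 - 21*sqrt(14)) = -28722/(2 - I*sqrt(302)) - 28639/(6 - 21*sqrt(14))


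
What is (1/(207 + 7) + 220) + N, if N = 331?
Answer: 117915/214 ≈ 551.00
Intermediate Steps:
(1/(207 + 7) + 220) + N = (1/(207 + 7) + 220) + 331 = (1/214 + 220) + 331 = 47081/214 + 331 = 117915/214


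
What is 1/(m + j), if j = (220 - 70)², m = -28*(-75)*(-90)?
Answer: -1/166500 ≈ -6.0060e-6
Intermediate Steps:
m = -189000 (m = 2100*(-90) = -189000)
j = 22500 (j = 150² = 22500)
1/(m + j) = 1/(-189000 + 22500) = 1/(-166500) = -1/166500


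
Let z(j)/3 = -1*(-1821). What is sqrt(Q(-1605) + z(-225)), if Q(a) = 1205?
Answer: 2*sqrt(1667) ≈ 81.658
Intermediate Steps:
z(j) = 5463 (z(j) = 3*(-1*(-1821)) = 3*1821 = 5463)
sqrt(Q(-1605) + z(-225)) = sqrt(1205 + 5463) = sqrt(6668) = 2*sqrt(1667)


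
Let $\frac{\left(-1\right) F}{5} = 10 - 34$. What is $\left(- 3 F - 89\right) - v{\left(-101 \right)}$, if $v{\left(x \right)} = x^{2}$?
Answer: $-10650$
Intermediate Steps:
$F = 120$ ($F = - 5 \left(10 - 34\right) = \left(-5\right) \left(-24\right) = 120$)
$\left(- 3 F - 89\right) - v{\left(-101 \right)} = \left(\left(-3\right) 120 - 89\right) - \left(-101\right)^{2} = \left(-360 - 89\right) - 10201 = -449 - 10201 = -10650$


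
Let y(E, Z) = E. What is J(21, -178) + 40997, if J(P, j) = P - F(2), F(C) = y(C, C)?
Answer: 41016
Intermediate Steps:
F(C) = C
J(P, j) = -2 + P (J(P, j) = P - 1*2 = P - 2 = -2 + P)
J(21, -178) + 40997 = (-2 + 21) + 40997 = 19 + 40997 = 41016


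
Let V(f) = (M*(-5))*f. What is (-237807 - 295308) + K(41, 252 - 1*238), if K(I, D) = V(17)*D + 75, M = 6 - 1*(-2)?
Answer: -542560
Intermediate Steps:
M = 8 (M = 6 + 2 = 8)
V(f) = -40*f (V(f) = (8*(-5))*f = -40*f)
K(I, D) = 75 - 680*D (K(I, D) = (-40*17)*D + 75 = -680*D + 75 = 75 - 680*D)
(-237807 - 295308) + K(41, 252 - 1*238) = (-237807 - 295308) + (75 - 680*(252 - 1*238)) = -533115 + (75 - 680*(252 - 238)) = -533115 + (75 - 680*14) = -533115 + (75 - 9520) = -533115 - 9445 = -542560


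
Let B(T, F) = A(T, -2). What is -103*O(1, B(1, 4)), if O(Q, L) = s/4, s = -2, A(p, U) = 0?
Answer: 103/2 ≈ 51.500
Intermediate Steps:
B(T, F) = 0
O(Q, L) = -½ (O(Q, L) = -2/4 = -2*¼ = -½)
-103*O(1, B(1, 4)) = -103*(-½) = 103/2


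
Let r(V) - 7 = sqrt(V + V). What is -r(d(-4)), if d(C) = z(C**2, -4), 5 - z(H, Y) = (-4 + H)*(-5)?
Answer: -7 - sqrt(130) ≈ -18.402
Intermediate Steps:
z(H, Y) = -15 + 5*H (z(H, Y) = 5 - (-4 + H)*(-5) = 5 - (20 - 5*H) = 5 + (-20 + 5*H) = -15 + 5*H)
d(C) = -15 + 5*C**2
r(V) = 7 + sqrt(2)*sqrt(V) (r(V) = 7 + sqrt(V + V) = 7 + sqrt(2*V) = 7 + sqrt(2)*sqrt(V))
-r(d(-4)) = -(7 + sqrt(2)*sqrt(-15 + 5*(-4)**2)) = -(7 + sqrt(2)*sqrt(-15 + 5*16)) = -(7 + sqrt(2)*sqrt(-15 + 80)) = -(7 + sqrt(2)*sqrt(65)) = -(7 + sqrt(130)) = -7 - sqrt(130)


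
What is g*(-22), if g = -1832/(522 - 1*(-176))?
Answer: 20152/349 ≈ 57.742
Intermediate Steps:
g = -916/349 (g = -1832/(522 + 176) = -1832/698 = -1832*1/698 = -916/349 ≈ -2.6246)
g*(-22) = -916/349*(-22) = 20152/349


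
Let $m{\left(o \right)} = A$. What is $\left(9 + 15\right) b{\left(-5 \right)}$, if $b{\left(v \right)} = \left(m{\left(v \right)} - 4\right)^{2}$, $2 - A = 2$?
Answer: $384$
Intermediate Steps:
$A = 0$ ($A = 2 - 2 = 0$)
$m{\left(o \right)} = 0$
$b{\left(v \right)} = 16$ ($b{\left(v \right)} = \left(0 - 4\right)^{2} = \left(-4\right)^{2} = 16$)
$\left(9 + 15\right) b{\left(-5 \right)} = \left(9 + 15\right) 16 = 24 \cdot 16 = 384$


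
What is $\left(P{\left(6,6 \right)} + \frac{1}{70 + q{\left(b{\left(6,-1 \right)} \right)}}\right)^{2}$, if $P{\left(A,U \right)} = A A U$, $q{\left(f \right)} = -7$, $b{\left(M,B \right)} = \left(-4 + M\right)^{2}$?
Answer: $\frac{185204881}{3969} \approx 46663.0$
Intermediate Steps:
$P{\left(A,U \right)} = U A^{2}$ ($P{\left(A,U \right)} = A^{2} U = U A^{2}$)
$\left(P{\left(6,6 \right)} + \frac{1}{70 + q{\left(b{\left(6,-1 \right)} \right)}}\right)^{2} = \left(6 \cdot 6^{2} + \frac{1}{70 - 7}\right)^{2} = \left(6 \cdot 36 + \frac{1}{63}\right)^{2} = \left(216 + \frac{1}{63}\right)^{2} = \left(\frac{13609}{63}\right)^{2} = \frac{185204881}{3969}$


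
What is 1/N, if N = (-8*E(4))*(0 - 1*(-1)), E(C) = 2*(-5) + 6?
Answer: 1/32 ≈ 0.031250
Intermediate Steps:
E(C) = -4 (E(C) = -10 + 6 = -4)
N = 32 (N = (-8*(-4))*(0 - 1*(-1)) = 32*(0 + 1) = 32*1 = 32)
1/N = 1/32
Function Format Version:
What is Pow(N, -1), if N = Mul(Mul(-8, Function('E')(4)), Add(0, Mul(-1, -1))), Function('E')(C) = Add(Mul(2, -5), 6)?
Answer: Rational(1, 32) ≈ 0.031250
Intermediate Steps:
Function('E')(C) = -4 (Function('E')(C) = Add(-10, 6) = -4)
N = 32 (N = Mul(Mul(-8, -4), Add(0, Mul(-1, -1))) = Mul(32, Add(0, 1)) = Mul(32, 1) = 32)
Pow(N, -1) = Pow(32, -1) = Rational(1, 32)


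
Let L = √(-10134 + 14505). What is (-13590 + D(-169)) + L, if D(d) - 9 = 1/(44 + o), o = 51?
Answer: -1290194/95 + √4371 ≈ -13515.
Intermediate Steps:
D(d) = 856/95 (D(d) = 9 + 1/(44 + 51) = 9 + 1/95 = 856/95)
L = √4371 ≈ 66.114
(-13590 + D(-169)) + L = (-13590 + 856/95) + √4371 = -1290194/95 + √4371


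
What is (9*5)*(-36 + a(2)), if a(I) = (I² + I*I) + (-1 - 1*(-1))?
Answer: -1260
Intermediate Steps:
a(I) = 2*I² (a(I) = (I² + I²) + (-1 + 1) = 2*I² + 0 = 2*I²)
(9*5)*(-36 + a(2)) = (9*5)*(-36 + 2*2²) = 45*(-36 + 2*4) = 45*(-36 + 8) = 45*(-28) = -1260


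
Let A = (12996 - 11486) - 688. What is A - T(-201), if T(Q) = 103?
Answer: 719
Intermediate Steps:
A = 822 (A = 1510 - 688 = 822)
A - T(-201) = 822 - 1*103 = 822 - 103 = 719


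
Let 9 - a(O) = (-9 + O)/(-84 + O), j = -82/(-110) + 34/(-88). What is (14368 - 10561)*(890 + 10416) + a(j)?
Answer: 792014938450/18401 ≈ 4.3042e+7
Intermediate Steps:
j = 79/220 (j = -82*(-1/110) + 34*(-1/88) = 41/55 - 17/44 = 79/220 ≈ 0.35909)
a(O) = 9 - (-9 + O)/(-84 + O)
(14368 - 10561)*(890 + 10416) + a(j) = (14368 - 10561)*(890 + 10416) + (-747 + 8*(79/220))/(-84 + 79/220) = 3807*11306 + (-747 + 158/55)/(-18401/220) = 43041942 - 220/18401*(-40927/55) = 43041942 + 163708/18401 = 792014938450/18401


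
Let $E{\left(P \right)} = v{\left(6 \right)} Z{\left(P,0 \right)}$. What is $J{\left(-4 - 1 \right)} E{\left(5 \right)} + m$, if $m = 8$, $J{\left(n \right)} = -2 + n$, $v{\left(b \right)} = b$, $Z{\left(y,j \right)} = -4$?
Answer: $176$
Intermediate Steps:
$E{\left(P \right)} = -24$ ($E{\left(P \right)} = 6 \left(-4\right) = -24$)
$J{\left(-4 - 1 \right)} E{\left(5 \right)} + m = \left(-2 - 5\right) \left(-24\right) + 8 = \left(-7\right) \left(-24\right) + 8 = 168 + 8 = 176$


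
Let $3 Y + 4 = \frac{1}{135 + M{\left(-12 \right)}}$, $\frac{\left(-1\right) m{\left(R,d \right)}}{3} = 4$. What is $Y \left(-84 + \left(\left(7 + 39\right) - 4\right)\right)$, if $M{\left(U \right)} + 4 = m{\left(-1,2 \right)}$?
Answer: $\frac{950}{17} \approx 55.882$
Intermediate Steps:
$m{\left(R,d \right)} = -12$ ($m{\left(R,d \right)} = \left(-3\right) 4 = -12$)
$M{\left(U \right)} = -16$ ($M{\left(U \right)} = -4 - 12 = -16$)
$Y = - \frac{475}{357}$ ($Y = - \frac{4}{3} + \frac{1}{3 \left(135 - 16\right)} = - \frac{4}{3} + \frac{1}{3 \cdot 119} = - \frac{4}{3} + \frac{1}{3} \cdot \frac{1}{119} = - \frac{4}{3} + \frac{1}{357} = - \frac{475}{357} \approx -1.3305$)
$Y \left(-84 + \left(\left(7 + 39\right) - 4\right)\right) = - \frac{475 \left(-84 + \left(\left(7 + 39\right) - 4\right)\right)}{357} = - \frac{475 \left(-84 + \left(46 - 4\right)\right)}{357} = - \frac{475 \left(-84 + 42\right)}{357} = \left(- \frac{475}{357}\right) \left(-42\right) = \frac{950}{17}$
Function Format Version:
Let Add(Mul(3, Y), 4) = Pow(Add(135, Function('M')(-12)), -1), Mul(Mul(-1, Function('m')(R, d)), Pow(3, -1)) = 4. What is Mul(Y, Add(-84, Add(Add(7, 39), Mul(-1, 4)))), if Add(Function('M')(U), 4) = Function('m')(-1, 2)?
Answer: Rational(950, 17) ≈ 55.882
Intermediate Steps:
Function('m')(R, d) = -12 (Function('m')(R, d) = Mul(-3, 4) = -12)
Function('M')(U) = -16 (Function('M')(U) = Add(-4, -12) = -16)
Y = Rational(-475, 357) (Y = Add(Rational(-4, 3), Mul(Rational(1, 3), Pow(Add(135, -16), -1))) = Add(Rational(-4, 3), Mul(Rational(1, 3), Pow(119, -1))) = Add(Rational(-4, 3), Mul(Rational(1, 3), Rational(1, 119))) = Add(Rational(-4, 3), Rational(1, 357)) = Rational(-475, 357) ≈ -1.3305)
Mul(Y, Add(-84, Add(Add(7, 39), Mul(-1, 4)))) = Mul(Rational(-475, 357), Add(-84, Add(Add(7, 39), Mul(-1, 4)))) = Mul(Rational(-475, 357), Add(-84, Add(46, -4))) = Mul(Rational(-475, 357), Add(-84, 42)) = Mul(Rational(-475, 357), -42) = Rational(950, 17)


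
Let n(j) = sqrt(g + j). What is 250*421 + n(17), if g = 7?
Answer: 105250 + 2*sqrt(6) ≈ 1.0525e+5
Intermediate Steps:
n(j) = sqrt(7 + j)
250*421 + n(17) = 250*421 + sqrt(7 + 17) = 105250 + sqrt(24) = 105250 + 2*sqrt(6)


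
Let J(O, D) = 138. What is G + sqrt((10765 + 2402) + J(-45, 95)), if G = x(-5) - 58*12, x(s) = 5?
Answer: -691 + sqrt(13305) ≈ -575.65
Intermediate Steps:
G = -691 (G = 5 - 58*12 = 5 - 696 = -691)
G + sqrt((10765 + 2402) + J(-45, 95)) = -691 + sqrt((10765 + 2402) + 138) = -691 + sqrt(13167 + 138) = -691 + sqrt(13305)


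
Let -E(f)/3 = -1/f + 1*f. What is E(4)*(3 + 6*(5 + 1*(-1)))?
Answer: -1215/4 ≈ -303.75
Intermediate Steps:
E(f) = -3*f + 3/f (E(f) = -3*(-1/f + 1*f) = -3*(-1/f + f) = -3*(f - 1/f) = -3*f + 3/f)
E(4)*(3 + 6*(5 + 1*(-1))) = (-3*4 + 3/4)*(3 + 6*(5 + 1*(-1))) = (-12 + 3*(¼))*(3 + 6*(5 - 1)) = (-12 + ¾)*(3 + 6*4) = -45*(3 + 24)/4 = -45/4*27 = -1215/4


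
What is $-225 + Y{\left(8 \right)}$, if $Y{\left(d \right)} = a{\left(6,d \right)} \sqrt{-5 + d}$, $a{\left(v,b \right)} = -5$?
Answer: $-225 - 5 \sqrt{3} \approx -233.66$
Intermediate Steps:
$Y{\left(d \right)} = - 5 \sqrt{-5 + d}$
$-225 + Y{\left(8 \right)} = -225 - 5 \sqrt{-5 + 8} = -225 - 5 \sqrt{3}$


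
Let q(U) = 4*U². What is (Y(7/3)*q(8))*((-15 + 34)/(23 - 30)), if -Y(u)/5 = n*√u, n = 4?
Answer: 97280*√21/21 ≈ 21228.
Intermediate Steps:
Y(u) = -20*√u
(Y(7/3)*q(8))*((-15 + 34)/(23 - 30)) = ((-20*√21/3)*(4*8²))*((-15 + 34)/(23 - 30)) = ((-20*√21/3)*(4*64))*(19/(-7)) = (-20*√21/3*256)*(19*(-⅐)) = (-20*√21/3*256)*(-19/7) = -5120*√21/3*(-19/7) = 97280*√21/21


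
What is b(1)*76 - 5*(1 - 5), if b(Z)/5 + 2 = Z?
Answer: -360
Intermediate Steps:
b(Z) = -10 + 5*Z
b(1)*76 - 5*(1 - 5) = (-10 + 5*1)*76 - 5*(1 - 5) = (-10 + 5)*76 - 5*(-4) = -5*76 + 20 = -380 + 20 = -360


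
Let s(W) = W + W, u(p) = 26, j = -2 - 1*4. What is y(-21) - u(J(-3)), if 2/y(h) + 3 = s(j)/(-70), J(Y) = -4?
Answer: -2644/99 ≈ -26.707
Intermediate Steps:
j = -6 (j = -2 - 4 = -6)
s(W) = 2*W
y(h) = -70/99 (y(h) = 2/(-3 + (2*(-6))/(-70)) = 2/(-3 - 12*(-1/70)) = 2/(-3 + 6/35) = 2/(-99/35) = 2*(-35/99) = -70/99)
y(-21) - u(J(-3)) = -70/99 - 1*26 = -70/99 - 26 = -2644/99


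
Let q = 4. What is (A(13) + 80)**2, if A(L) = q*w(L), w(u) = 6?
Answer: 10816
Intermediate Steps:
A(L) = 24 (A(L) = 4*6 = 24)
(A(13) + 80)**2 = (24 + 80)**2 = 104**2 = 10816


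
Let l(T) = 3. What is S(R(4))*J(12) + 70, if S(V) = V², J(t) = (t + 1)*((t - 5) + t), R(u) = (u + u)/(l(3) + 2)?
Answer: 17558/25 ≈ 702.32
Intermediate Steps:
R(u) = 2*u/5 (R(u) = (u + u)/(3 + 2) = (2*u)/5 = (2*u)*(⅕) = 2*u/5)
J(t) = (1 + t)*(-5 + 2*t) (J(t) = (1 + t)*((-5 + t) + t) = (1 + t)*(-5 + 2*t))
S(R(4))*J(12) + 70 = ((⅖)*4)²*(-5 - 3*12 + 2*12²) + 70 = (8/5)²*(-5 - 36 + 2*144) + 70 = 64*(-5 - 36 + 288)/25 + 70 = (64/25)*247 + 70 = 15808/25 + 70 = 17558/25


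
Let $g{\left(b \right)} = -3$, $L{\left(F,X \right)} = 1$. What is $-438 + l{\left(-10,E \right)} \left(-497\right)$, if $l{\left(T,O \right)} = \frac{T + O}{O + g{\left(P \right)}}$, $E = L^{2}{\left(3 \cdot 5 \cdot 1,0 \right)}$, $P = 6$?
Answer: $- \frac{5349}{2} \approx -2674.5$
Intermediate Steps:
$E = 1$ ($E = 1^{2} = 1$)
$l{\left(T,O \right)} = \frac{O + T}{-3 + O}$ ($l{\left(T,O \right)} = \frac{T + O}{O - 3} = \frac{O + T}{-3 + O}$)
$-438 + l{\left(-10,E \right)} \left(-497\right) = -438 + \frac{1 - 10}{-3 + 1} \left(-497\right) = -438 + \frac{1}{-2} \left(-9\right) \left(-497\right) = -438 + \left(- \frac{1}{2}\right) \left(-9\right) \left(-497\right) = -438 + \frac{9}{2} \left(-497\right) = -438 - \frac{4473}{2} = - \frac{5349}{2}$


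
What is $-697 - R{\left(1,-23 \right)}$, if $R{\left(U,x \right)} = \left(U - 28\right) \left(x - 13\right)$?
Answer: $-1669$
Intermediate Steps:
$R{\left(U,x \right)} = \left(-28 + U\right) \left(-13 + x\right)$
$-697 - R{\left(1,-23 \right)} = -697 - \left(364 - -644 - 13 + 1 \left(-23\right)\right) = -697 - \left(364 + 644 - 13 - 23\right) = -697 - 972 = -1669$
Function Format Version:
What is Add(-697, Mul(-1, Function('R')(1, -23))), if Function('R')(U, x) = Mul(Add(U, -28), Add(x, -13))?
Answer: -1669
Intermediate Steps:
Function('R')(U, x) = Mul(Add(-28, U), Add(-13, x))
Add(-697, Mul(-1, Function('R')(1, -23))) = Add(-697, Mul(-1, Add(364, Mul(-28, -23), Mul(-13, 1), Mul(1, -23)))) = Add(-697, Mul(-1, Add(364, 644, -13, -23))) = Add(-697, Mul(-1, 972)) = Add(-697, -972) = -1669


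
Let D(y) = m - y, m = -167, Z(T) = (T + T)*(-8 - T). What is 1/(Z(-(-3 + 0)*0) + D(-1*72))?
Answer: -1/95 ≈ -0.010526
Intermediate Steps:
Z(T) = 2*T*(-8 - T) (Z(T) = (2*T)*(-8 - T) = 2*T*(-8 - T))
D(y) = -167 - y
1/(Z(-(-3 + 0)*0) + D(-1*72)) = 1/(-2*(-(-3 + 0)*0)*(8 - (-3 + 0)*0) + (-167 - (-1)*72)) = 1/(-2*(-(-3)*0)*(8 - (-3)*0) + (-167 - 1*(-72))) = 1/(-2*(-1*0)*(8 - 1*0) + (-167 + 72)) = 1/(-2*0*(8 + 0) - 95) = 1/(-2*0*8 - 95) = 1/(0 - 95) = 1/(-95) = -1/95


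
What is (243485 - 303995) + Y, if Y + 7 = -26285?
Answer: -86802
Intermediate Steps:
Y = -26292 (Y = -7 - 26285 = -26292)
(243485 - 303995) + Y = (243485 - 303995) - 26292 = -60510 - 26292 = -86802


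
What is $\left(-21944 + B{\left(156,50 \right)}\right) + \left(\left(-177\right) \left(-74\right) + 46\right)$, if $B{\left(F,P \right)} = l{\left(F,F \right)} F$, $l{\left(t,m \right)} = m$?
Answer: $15536$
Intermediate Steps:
$B{\left(F,P \right)} = F^{2}$ ($B{\left(F,P \right)} = F F = F^{2}$)
$\left(-21944 + B{\left(156,50 \right)}\right) + \left(\left(-177\right) \left(-74\right) + 46\right) = \left(-21944 + 156^{2}\right) + \left(\left(-177\right) \left(-74\right) + 46\right) = \left(-21944 + 24336\right) + \left(13098 + 46\right) = 2392 + 13144 = 15536$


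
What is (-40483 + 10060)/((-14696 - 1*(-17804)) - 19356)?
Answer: 10141/5416 ≈ 1.8724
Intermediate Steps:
(-40483 + 10060)/((-14696 - 1*(-17804)) - 19356) = -30423/((-14696 + 17804) - 19356) = -30423/(3108 - 19356) = -30423/(-16248) = -30423*(-1/16248) = 10141/5416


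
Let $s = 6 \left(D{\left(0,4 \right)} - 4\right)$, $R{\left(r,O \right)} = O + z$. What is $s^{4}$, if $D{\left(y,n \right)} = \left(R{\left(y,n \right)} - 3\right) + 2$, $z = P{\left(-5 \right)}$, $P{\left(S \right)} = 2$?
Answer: $1296$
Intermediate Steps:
$z = 2$
$R{\left(r,O \right)} = 2 + O$ ($R{\left(r,O \right)} = O + 2 = 2 + O$)
$D{\left(y,n \right)} = 1 + n$ ($D{\left(y,n \right)} = \left(\left(2 + n\right) - 3\right) + 2 = \left(-1 + n\right) + 2 = 1 + n$)
$s = 6$ ($s = 6 \left(\left(1 + 4\right) - 4\right) = 6 \left(5 - 4\right) = 6 \cdot 1 = 6$)
$s^{4} = 6^{4} = 1296$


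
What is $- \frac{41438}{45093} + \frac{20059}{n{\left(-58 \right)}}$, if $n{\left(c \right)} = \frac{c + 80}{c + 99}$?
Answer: $\frac{37084428331}{992046} \approx 37382.0$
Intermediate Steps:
$n{\left(c \right)} = \frac{80 + c}{99 + c}$
$- \frac{41438}{45093} + \frac{20059}{n{\left(-58 \right)}} = - \frac{41438}{45093} + \frac{20059}{\frac{1}{99 - 58} \left(80 - 58\right)} = \left(-41438\right) \frac{1}{45093} + \frac{20059}{\frac{1}{41} \cdot 22} = - \frac{41438}{45093} + \frac{20059}{\frac{1}{41} \cdot 22} = - \frac{41438}{45093} + \frac{20059}{\frac{22}{41}} = - \frac{41438}{45093} + 20059 \cdot \frac{41}{22} = - \frac{41438}{45093} + \frac{822419}{22} = \frac{37084428331}{992046}$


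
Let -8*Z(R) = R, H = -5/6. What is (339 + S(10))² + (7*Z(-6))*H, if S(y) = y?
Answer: 974373/8 ≈ 1.2180e+5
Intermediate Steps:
H = -⅚ (H = (⅙)*(-5) = -⅚ ≈ -0.83333)
Z(R) = -R/8
(339 + S(10))² + (7*Z(-6))*H = (339 + 10)² + (7*(-⅛*(-6)))*(-⅚) = 349² + (7*(¾))*(-⅚) = 121801 + (21/4)*(-⅚) = 121801 - 35/8 = 974373/8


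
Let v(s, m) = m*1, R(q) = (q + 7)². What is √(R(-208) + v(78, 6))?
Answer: √40407 ≈ 201.01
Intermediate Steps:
R(q) = (7 + q)²
v(s, m) = m
√(R(-208) + v(78, 6)) = √((7 - 208)² + 6) = √((-201)² + 6) = √(40401 + 6) = √40407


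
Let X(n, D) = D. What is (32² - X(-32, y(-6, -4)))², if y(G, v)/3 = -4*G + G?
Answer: 940900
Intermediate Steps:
y(G, v) = -9*G (y(G, v) = 3*(-4*G + G) = 3*(-3*G) = -9*G)
(32² - X(-32, y(-6, -4)))² = (32² - (-9)*(-6))² = (1024 - 1*54)² = (1024 - 54)² = 970² = 940900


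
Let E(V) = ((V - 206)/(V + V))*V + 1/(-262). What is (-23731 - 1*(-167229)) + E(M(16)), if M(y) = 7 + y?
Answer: 18786251/131 ≈ 1.4341e+5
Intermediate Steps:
E(V) = -26987/262 + V/2 (E(V) = ((-206 + V)/((2*V)))*V - 1/262 = ((-206 + V)*(1/(2*V)))*V - 1/262 = ((-206 + V)/(2*V))*V - 1/262 = (-103 + V/2) - 1/262 = -26987/262 + V/2)
(-23731 - 1*(-167229)) + E(M(16)) = (-23731 - 1*(-167229)) + (-26987/262 + (7 + 16)/2) = (-23731 + 167229) + (-26987/262 + (½)*23) = 143498 + (-26987/262 + 23/2) = 143498 - 11987/131 = 18786251/131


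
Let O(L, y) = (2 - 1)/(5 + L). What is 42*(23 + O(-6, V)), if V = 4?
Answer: 924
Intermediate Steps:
O(L, y) = 1/(5 + L)
42*(23 + O(-6, V)) = 42*(23 + 1/(5 - 6)) = 42*(23 + 1/(-1)) = 42*(23 - 1) = 42*22 = 924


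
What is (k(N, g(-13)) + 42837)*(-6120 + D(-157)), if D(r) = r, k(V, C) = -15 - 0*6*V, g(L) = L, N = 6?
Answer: -268793694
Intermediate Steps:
k(V, C) = -15 (k(V, C) = -15 - 0*V = -15 - 1*0 = -15 + 0 = -15)
(k(N, g(-13)) + 42837)*(-6120 + D(-157)) = (-15 + 42837)*(-6120 - 157) = 42822*(-6277) = -268793694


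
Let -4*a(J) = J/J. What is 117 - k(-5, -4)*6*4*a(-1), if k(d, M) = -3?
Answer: 99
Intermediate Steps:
a(J) = -1/4 (a(J) = -J/(4*J) = -1/4*1 = -1/4)
117 - k(-5, -4)*6*4*a(-1) = 117 - (-3*6)*4*(-1/4) = 117 - (-18)*(-1) = 117 - 1*18 = 117 - 18 = 99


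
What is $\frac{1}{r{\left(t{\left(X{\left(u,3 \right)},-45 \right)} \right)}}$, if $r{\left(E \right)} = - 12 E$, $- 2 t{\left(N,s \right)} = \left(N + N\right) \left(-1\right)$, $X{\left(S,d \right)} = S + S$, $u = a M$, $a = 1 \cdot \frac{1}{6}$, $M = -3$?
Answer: $\frac{1}{12} \approx 0.083333$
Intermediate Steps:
$a = \frac{1}{6}$ ($a = 1 \cdot \frac{1}{6} = \frac{1}{6} \approx 0.16667$)
$u = - \frac{1}{2}$ ($u = \frac{1}{6} \left(-3\right) = - \frac{1}{2} \approx -0.5$)
$X{\left(S,d \right)} = 2 S$
$t{\left(N,s \right)} = N$ ($t{\left(N,s \right)} = - \frac{\left(N + N\right) \left(-1\right)}{2} = - \frac{2 N \left(-1\right)}{2} = - \frac{\left(-2\right) N}{2} = N$)
$\frac{1}{r{\left(t{\left(X{\left(u,3 \right)},-45 \right)} \right)}} = \frac{1}{\left(-12\right) 2 \left(- \frac{1}{2}\right)} = \frac{1}{\left(-12\right) \left(-1\right)} = \frac{1}{12}$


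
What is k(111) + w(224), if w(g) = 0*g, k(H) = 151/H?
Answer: 151/111 ≈ 1.3604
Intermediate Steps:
w(g) = 0
k(111) + w(224) = 151/111 + 0 = 151/111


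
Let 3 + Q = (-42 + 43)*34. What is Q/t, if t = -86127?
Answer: -31/86127 ≈ -0.00035993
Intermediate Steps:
Q = 31 (Q = -3 + (-42 + 43)*34 = -3 + 1*34 = -3 + 34 = 31)
Q/t = 31/(-86127) = 31*(-1/86127) = -31/86127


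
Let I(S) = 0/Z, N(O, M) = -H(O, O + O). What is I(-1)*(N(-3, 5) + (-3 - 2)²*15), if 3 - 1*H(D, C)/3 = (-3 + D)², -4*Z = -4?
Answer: 0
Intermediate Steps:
Z = 1 (Z = -¼*(-4) = 1)
H(D, C) = 9 - 3*(-3 + D)²
N(O, M) = -9 + 3*(-3 + O)² (N(O, M) = -(9 - 3*(-3 + O)²) = -9 + 3*(-3 + O)²)
I(S) = 0 (I(S) = 0/1 = 0*1 = 0)
I(-1)*(N(-3, 5) + (-3 - 2)²*15) = 0*((-9 + 3*(-3 - 3)²) + (-3 - 2)²*15) = 0*((-9 + 3*(-6)²) + (-5)²*15) = 0*((-9 + 3*36) + 25*15) = 0*((-9 + 108) + 375) = 0*(99 + 375) = 0*474 = 0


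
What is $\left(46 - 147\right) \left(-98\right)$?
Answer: $9898$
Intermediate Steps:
$\left(46 - 147\right) \left(-98\right) = \left(-101\right) \left(-98\right) = 9898$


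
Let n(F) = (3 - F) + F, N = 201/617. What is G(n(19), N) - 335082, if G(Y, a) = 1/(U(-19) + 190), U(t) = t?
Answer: -57299021/171 ≈ -3.3508e+5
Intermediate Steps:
N = 201/617 (N = 201*(1/617) = 201/617 ≈ 0.32577)
n(F) = 3
G(Y, a) = 1/171 (G(Y, a) = 1/(-19 + 190) = 1/171)
G(n(19), N) - 335082 = 1/171 - 335082 = -57299021/171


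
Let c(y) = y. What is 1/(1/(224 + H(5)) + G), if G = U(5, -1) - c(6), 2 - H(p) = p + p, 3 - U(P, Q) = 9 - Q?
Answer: -216/2807 ≈ -0.076950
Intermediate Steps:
U(P, Q) = -6 + Q (U(P, Q) = 3 - (9 - Q) = 3 + (-9 + Q) = -6 + Q)
H(p) = 2 - 2*p (H(p) = 2 - (p + p) = 2 - 2*p)
G = -13 (G = (-6 - 1) - 1*6 = -7 - 6 = -13)
1/(1/(224 + H(5)) + G) = 1/(1/(224 + (2 - 2*5)) - 13) = 1/(1/(224 + (2 - 10)) - 13) = 1/(1/(224 - 8) - 13) = 1/(1/216 - 13) = 1/(-2807/216) = -216/2807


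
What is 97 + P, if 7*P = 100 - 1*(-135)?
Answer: 914/7 ≈ 130.57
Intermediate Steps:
P = 235/7 (P = (100 - 1*(-135))/7 = (100 + 135)/7 = (⅐)*235 = 235/7 ≈ 33.571)
97 + P = 97 + 235/7 = 914/7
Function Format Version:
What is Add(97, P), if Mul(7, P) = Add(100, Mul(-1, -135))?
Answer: Rational(914, 7) ≈ 130.57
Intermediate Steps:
P = Rational(235, 7) (P = Mul(Rational(1, 7), Add(100, Mul(-1, -135))) = Mul(Rational(1, 7), Add(100, 135)) = Mul(Rational(1, 7), 235) = Rational(235, 7) ≈ 33.571)
Add(97, P) = Add(97, Rational(235, 7)) = Rational(914, 7)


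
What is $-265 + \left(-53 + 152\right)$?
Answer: $-166$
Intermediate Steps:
$-265 + \left(-53 + 152\right) = -265 + 99 = -166$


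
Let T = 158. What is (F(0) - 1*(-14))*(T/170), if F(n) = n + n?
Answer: 1106/85 ≈ 13.012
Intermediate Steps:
F(n) = 2*n
(F(0) - 1*(-14))*(T/170) = (2*0 - 1*(-14))*(158/170) = (0 + 14)*(158*(1/170)) = 14*(79/85) = 1106/85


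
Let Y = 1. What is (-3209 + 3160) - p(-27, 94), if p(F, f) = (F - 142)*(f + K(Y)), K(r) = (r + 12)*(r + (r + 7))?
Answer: 35610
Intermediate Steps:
K(r) = (7 + 2*r)*(12 + r) (K(r) = (12 + r)*(r + (7 + r)) = (12 + r)*(7 + 2*r) = (7 + 2*r)*(12 + r))
p(F, f) = (-142 + F)*(117 + f) (p(F, f) = (F - 142)*(f + (84 + 2*1² + 31*1)) = (-142 + F)*(f + (84 + 2*1 + 31)) = (-142 + F)*(f + (84 + 2 + 31)) = (-142 + F)*(f + 117) = (-142 + F)*(117 + f))
(-3209 + 3160) - p(-27, 94) = (-3209 + 3160) - (-16614 - 142*94 + 117*(-27) - 27*94) = -49 - (-16614 - 13348 - 3159 - 2538) = -49 - 1*(-35659) = -49 + 35659 = 35610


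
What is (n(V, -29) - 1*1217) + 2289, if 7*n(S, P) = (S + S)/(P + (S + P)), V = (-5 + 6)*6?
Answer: 97549/91 ≈ 1072.0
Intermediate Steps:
V = 6 (V = 1*6 = 6)
n(S, P) = 2*S/(7*(S + 2*P)) (n(S, P) = ((S + S)/(P + (S + P)))/7 = ((2*S)/(P + (P + S)))/7 = ((2*S)/(S + 2*P))/7 = (2*S/(S + 2*P))/7 = 2*S/(7*(S + 2*P)))
(n(V, -29) - 1*1217) + 2289 = ((2/7)*6/(6 + 2*(-29)) - 1*1217) + 2289 = ((2/7)*6/(6 - 58) - 1217) + 2289 = ((2/7)*6/(-52) - 1217) + 2289 = ((2/7)*6*(-1/52) - 1217) + 2289 = (-3/91 - 1217) + 2289 = -110750/91 + 2289 = 97549/91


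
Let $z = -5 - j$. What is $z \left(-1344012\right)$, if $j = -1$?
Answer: $5376048$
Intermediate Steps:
$z = -4$ ($z = -5 - -1 = -5 + 1 = -4$)
$z \left(-1344012\right) = \left(-4\right) \left(-1344012\right) = 5376048$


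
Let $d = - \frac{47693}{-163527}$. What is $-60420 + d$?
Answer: $- \frac{9880253647}{163527} \approx -60420.0$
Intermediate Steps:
$d = \frac{47693}{163527}$ ($d = \left(-47693\right) \left(- \frac{1}{163527}\right) = \frac{47693}{163527} \approx 0.29165$)
$-60420 + d = -60420 + \frac{47693}{163527} = - \frac{9880253647}{163527}$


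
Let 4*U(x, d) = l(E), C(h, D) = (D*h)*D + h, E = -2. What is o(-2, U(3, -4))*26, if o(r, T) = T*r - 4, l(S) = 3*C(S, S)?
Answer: 286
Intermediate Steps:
C(h, D) = h + h*D² (C(h, D) = h*D² + h = h + h*D²)
l(S) = 3*S*(1 + S²) (l(S) = 3*(S*(1 + S²)) = 3*S*(1 + S²))
U(x, d) = -15/2 (U(x, d) = (3*(-2)*(1 + (-2)²))/4 = (3*(-2)*(1 + 4))/4 = (3*(-2)*5)/4 = (¼)*(-30) = -15/2)
o(r, T) = -4 + T*r
o(-2, U(3, -4))*26 = (-4 - 15/2*(-2))*26 = (-4 + 15)*26 = 11*26 = 286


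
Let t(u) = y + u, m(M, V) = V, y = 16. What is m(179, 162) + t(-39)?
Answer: 139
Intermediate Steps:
t(u) = 16 + u
m(179, 162) + t(-39) = 162 + (16 - 39) = 162 - 23 = 139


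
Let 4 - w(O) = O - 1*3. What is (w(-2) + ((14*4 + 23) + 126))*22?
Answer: 4708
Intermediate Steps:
w(O) = 7 - O (w(O) = 4 - (O - 1*3) = 4 - (O - 3) = 4 - (-3 + O) = 4 + (3 - O) = 7 - O)
(w(-2) + ((14*4 + 23) + 126))*22 = ((7 - 1*(-2)) + ((14*4 + 23) + 126))*22 = ((7 + 2) + ((56 + 23) + 126))*22 = (9 + (79 + 126))*22 = (9 + 205)*22 = 214*22 = 4708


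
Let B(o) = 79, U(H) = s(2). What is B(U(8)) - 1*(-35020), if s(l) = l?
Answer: 35099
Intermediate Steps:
U(H) = 2
B(U(8)) - 1*(-35020) = 79 - 1*(-35020) = 79 + 35020 = 35099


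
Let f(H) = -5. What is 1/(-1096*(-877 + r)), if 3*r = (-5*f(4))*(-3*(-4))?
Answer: 1/851592 ≈ 1.1743e-6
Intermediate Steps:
r = 100 (r = ((-5*(-5))*(-3*(-4)))/3 = (25*12)/3 = (⅓)*300 = 100)
1/(-1096*(-877 + r)) = 1/(-1096*(-877 + 100)) = 1/(-1096*(-777)) = 1/851592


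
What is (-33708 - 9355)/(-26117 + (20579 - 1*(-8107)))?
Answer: -43063/2569 ≈ -16.763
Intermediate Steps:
(-33708 - 9355)/(-26117 + (20579 - 1*(-8107))) = -43063/(-26117 + (20579 + 8107)) = -43063/(-26117 + 28686) = -43063/2569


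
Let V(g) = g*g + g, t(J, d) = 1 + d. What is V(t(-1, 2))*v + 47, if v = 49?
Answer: 635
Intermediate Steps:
V(g) = g + g**2 (V(g) = g**2 + g = g + g**2)
V(t(-1, 2))*v + 47 = ((1 + 2)*(1 + (1 + 2)))*49 + 47 = (3*(1 + 3))*49 + 47 = (3*4)*49 + 47 = 12*49 + 47 = 588 + 47 = 635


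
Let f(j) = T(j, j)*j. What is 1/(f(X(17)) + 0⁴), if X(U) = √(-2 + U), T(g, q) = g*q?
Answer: √15/225 ≈ 0.017213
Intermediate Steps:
f(j) = j³ (f(j) = (j*j)*j = j²*j = j³)
1/(f(X(17)) + 0⁴) = 1/((√(-2 + 17))³ + 0⁴) = 1/((√15)³ + 0) = 1/(15*√15 + 0) = 1/(15*√15) = √15/225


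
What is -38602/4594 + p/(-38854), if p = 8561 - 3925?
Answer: -380284973/44623819 ≈ -8.5220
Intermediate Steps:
p = 4636
-38602/4594 + p/(-38854) = -38602/4594 + 4636/(-38854) = -38602*1/4594 + 4636*(-1/38854) = -19301/2297 - 2318/19427 = -380284973/44623819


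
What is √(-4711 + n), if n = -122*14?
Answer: 7*I*√131 ≈ 80.119*I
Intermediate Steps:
n = -1708
√(-4711 + n) = √(-4711 - 1708) = √(-6419) = 7*I*√131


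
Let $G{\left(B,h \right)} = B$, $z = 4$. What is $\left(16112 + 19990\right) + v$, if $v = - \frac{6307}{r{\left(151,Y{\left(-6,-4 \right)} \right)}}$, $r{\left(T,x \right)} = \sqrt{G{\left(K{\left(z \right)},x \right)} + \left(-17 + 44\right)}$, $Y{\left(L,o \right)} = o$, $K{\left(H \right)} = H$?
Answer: $36102 - \frac{6307 \sqrt{31}}{31} \approx 34969.0$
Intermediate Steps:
$r{\left(T,x \right)} = \sqrt{31}$ ($r{\left(T,x \right)} = \sqrt{4 + \left(-17 + 44\right)} = \sqrt{4 + 27} = \sqrt{31}$)
$v = - \frac{6307 \sqrt{31}}{31}$ ($v = - \frac{6307}{\sqrt{31}} = - 6307 \frac{\sqrt{31}}{31} = - \frac{6307 \sqrt{31}}{31} \approx -1132.8$)
$\left(16112 + 19990\right) + v = \left(16112 + 19990\right) - \frac{6307 \sqrt{31}}{31} = 36102 - \frac{6307 \sqrt{31}}{31}$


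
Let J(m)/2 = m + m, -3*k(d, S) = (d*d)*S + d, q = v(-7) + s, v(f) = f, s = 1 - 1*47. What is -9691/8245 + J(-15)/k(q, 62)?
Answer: -37461499/31899905 ≈ -1.1743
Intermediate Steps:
s = -46 (s = 1 - 47 = -46)
q = -53 (q = -7 - 46 = -53)
k(d, S) = -d/3 - S*d²/3 (k(d, S) = -((d*d)*S + d)/3 = -(d²*S + d)/3 = -(S*d² + d)/3 = -(d + S*d²)/3 = -d/3 - S*d²/3)
J(m) = 4*m (J(m) = 2*(m + m) = 2*(2*m) = 4*m)
-9691/8245 + J(-15)/k(q, 62) = -9691/8245 + (4*(-15))/((-⅓*(-53)*(1 + 62*(-53)))) = -9691*1/8245 - 60*3/(53*(1 - 3286)) = -9691/8245 - 60/((-⅓*(-53)*(-3285))) = -9691/8245 - 60/(-58035) = -9691/8245 - 60*(-1/58035) = -9691/8245 + 4/3869 = -37461499/31899905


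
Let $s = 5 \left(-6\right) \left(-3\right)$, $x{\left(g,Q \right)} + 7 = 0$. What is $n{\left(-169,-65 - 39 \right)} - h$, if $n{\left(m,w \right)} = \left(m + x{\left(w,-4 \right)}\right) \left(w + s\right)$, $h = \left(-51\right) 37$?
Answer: $4351$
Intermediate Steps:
$x{\left(g,Q \right)} = -7$ ($x{\left(g,Q \right)} = -7 + 0 = -7$)
$s = 90$ ($s = \left(-30\right) \left(-3\right) = 90$)
$h = -1887$
$n{\left(m,w \right)} = \left(-7 + m\right) \left(90 + w\right)$ ($n{\left(m,w \right)} = \left(m - 7\right) \left(w + 90\right) = \left(-7 + m\right) \left(90 + w\right)$)
$n{\left(-169,-65 - 39 \right)} - h = \left(-630 - 7 \left(-65 - 39\right) + 90 \left(-169\right) - 169 \left(-65 - 39\right)\right) - -1887 = \left(-630 - -728 - 15210 - -17576\right) + 1887 = \left(-630 + 728 - 15210 + 17576\right) + 1887 = 2464 + 1887 = 4351$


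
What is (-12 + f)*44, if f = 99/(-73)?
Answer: -42900/73 ≈ -587.67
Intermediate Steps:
f = -99/73 (f = 99*(-1/73) = -99/73 ≈ -1.3562)
(-12 + f)*44 = (-12 - 99/73)*44 = -975/73*44 = -42900/73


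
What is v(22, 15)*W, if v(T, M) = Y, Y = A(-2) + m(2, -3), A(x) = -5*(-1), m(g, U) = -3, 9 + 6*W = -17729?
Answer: -17738/3 ≈ -5912.7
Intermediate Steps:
W = -8869/3 (W = -3/2 + (1/6)*(-17729) = -3/2 - 17729/6 = -8869/3 ≈ -2956.3)
A(x) = 5
Y = 2 (Y = 5 - 3 = 2)
v(T, M) = 2
v(22, 15)*W = 2*(-8869/3) = -17738/3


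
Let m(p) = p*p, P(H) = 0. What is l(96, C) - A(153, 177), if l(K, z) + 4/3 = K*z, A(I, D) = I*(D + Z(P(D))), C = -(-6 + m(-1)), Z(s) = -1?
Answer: -79348/3 ≈ -26449.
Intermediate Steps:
m(p) = p**2
C = 5 (C = -(-6 + (-1)**2) = -(-6 + 1) = -1*(-5) = 5)
A(I, D) = I*(-1 + D) (A(I, D) = I*(D - 1) = I*(-1 + D))
l(K, z) = -4/3 + K*z
l(96, C) - A(153, 177) = (-4/3 + 96*5) - 153*(-1 + 177) = (-4/3 + 480) - 153*176 = 1436/3 - 1*26928 = 1436/3 - 26928 = -79348/3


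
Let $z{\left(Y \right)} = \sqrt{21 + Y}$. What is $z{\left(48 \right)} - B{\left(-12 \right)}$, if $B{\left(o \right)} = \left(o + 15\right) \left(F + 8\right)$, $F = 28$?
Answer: $-108 + \sqrt{69} \approx -99.693$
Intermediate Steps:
$B{\left(o \right)} = 540 + 36 o$ ($B{\left(o \right)} = \left(o + 15\right) \left(28 + 8\right) = \left(15 + o\right) 36 = 540 + 36 o$)
$z{\left(48 \right)} - B{\left(-12 \right)} = \sqrt{21 + 48} - \left(540 + 36 \left(-12\right)\right) = \sqrt{69} - \left(540 - 432\right) = \sqrt{69} - 108 = -108 + \sqrt{69}$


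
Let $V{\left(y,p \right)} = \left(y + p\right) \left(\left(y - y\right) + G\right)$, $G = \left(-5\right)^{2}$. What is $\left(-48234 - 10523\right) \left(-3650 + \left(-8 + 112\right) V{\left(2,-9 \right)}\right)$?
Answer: $1283840450$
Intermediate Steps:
$G = 25$
$V{\left(y,p \right)} = 25 p + 25 y$ ($V{\left(y,p \right)} = \left(y + p\right) \left(\left(y - y\right) + 25\right) = \left(p + y\right) \left(0 + 25\right) = \left(p + y\right) 25 = 25 p + 25 y$)
$\left(-48234 - 10523\right) \left(-3650 + \left(-8 + 112\right) V{\left(2,-9 \right)}\right) = \left(-48234 - 10523\right) \left(-3650 + \left(-8 + 112\right) \left(25 \left(-9\right) + 25 \cdot 2\right)\right) = - 58757 \left(-3650 + 104 \left(-225 + 50\right)\right) = - 58757 \left(-3650 + 104 \left(-175\right)\right) = - 58757 \left(-3650 - 18200\right) = \left(-58757\right) \left(-21850\right) = 1283840450$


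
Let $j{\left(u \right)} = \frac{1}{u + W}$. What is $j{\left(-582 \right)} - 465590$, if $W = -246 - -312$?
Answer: $- \frac{240244441}{516} \approx -4.6559 \cdot 10^{5}$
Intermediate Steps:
$W = 66$ ($W = -246 + 312 = 66$)
$j{\left(u \right)} = \frac{1}{66 + u}$ ($j{\left(u \right)} = \frac{1}{u + 66} = \frac{1}{66 + u}$)
$j{\left(-582 \right)} - 465590 = \frac{1}{66 - 582} - 465590 = \frac{1}{-516} - 465590 = - \frac{1}{516} - 465590 = - \frac{240244441}{516}$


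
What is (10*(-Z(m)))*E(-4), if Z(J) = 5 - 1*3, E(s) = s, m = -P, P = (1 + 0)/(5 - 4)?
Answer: 80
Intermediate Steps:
P = 1 (P = 1/1 = 1*1 = 1)
m = -1 (m = -1*1 = -1)
Z(J) = 2 (Z(J) = 5 - 3 = 2)
(10*(-Z(m)))*E(-4) = (10*(-1*2))*(-4) = (10*(-2))*(-4) = -20*(-4) = 80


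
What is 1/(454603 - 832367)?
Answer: -1/377764 ≈ -2.6472e-6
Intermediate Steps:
1/(454603 - 832367) = 1/(-377764) = -1/377764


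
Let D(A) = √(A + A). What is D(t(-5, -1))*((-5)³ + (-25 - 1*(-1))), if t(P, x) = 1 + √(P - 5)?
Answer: -149*√(2 + 2*I*√10) ≈ -309.57 - 226.78*I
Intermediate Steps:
t(P, x) = 1 + √(-5 + P)
D(A) = √2*√A (D(A) = √(2*A) = √2*√A)
D(t(-5, -1))*((-5)³ + (-25 - 1*(-1))) = (√2*√(1 + √(-5 - 5)))*((-5)³ + (-25 - 1*(-1))) = (√2*√(1 + √(-10)))*(-125 + (-25 + 1)) = (√2*√(1 + I*√10))*(-125 - 24) = (√2*√(1 + I*√10))*(-149) = -149*√2*√(1 + I*√10)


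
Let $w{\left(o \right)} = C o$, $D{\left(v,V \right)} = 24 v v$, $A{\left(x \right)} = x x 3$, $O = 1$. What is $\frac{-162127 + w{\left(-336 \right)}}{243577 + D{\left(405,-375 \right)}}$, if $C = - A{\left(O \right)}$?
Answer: $- \frac{161119}{4180177} \approx -0.038544$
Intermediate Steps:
$A{\left(x \right)} = 3 x^{2}$ ($A{\left(x \right)} = x^{2} \cdot 3 = 3 x^{2}$)
$C = -3$ ($C = - 3 \cdot 1^{2} = - 3 \cdot 1 = \left(-1\right) 3 = -3$)
$D{\left(v,V \right)} = 24 v^{2}$
$w{\left(o \right)} = - 3 o$
$\frac{-162127 + w{\left(-336 \right)}}{243577 + D{\left(405,-375 \right)}} = \frac{-162127 - -1008}{243577 + 24 \cdot 405^{2}} = \frac{-162127 + 1008}{243577 + 24 \cdot 164025} = - \frac{161119}{243577 + 3936600} = - \frac{161119}{4180177}$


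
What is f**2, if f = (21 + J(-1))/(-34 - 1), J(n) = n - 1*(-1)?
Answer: 9/25 ≈ 0.36000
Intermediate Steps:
J(n) = 1 + n (J(n) = n + 1 = 1 + n)
f = -3/5 (f = (21 + (1 - 1))/(-34 - 1) = (21 + 0)/(-35) = 21*(-1/35) = -3/5 ≈ -0.60000)
f**2 = (-3/5)**2 = 9/25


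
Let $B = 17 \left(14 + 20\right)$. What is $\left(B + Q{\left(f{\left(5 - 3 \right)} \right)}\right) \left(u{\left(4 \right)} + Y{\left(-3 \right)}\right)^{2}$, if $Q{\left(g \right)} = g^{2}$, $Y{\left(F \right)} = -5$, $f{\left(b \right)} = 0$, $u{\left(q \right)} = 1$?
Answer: $9248$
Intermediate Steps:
$B = 578$ ($B = 17 \cdot 34 = 578$)
$\left(B + Q{\left(f{\left(5 - 3 \right)} \right)}\right) \left(u{\left(4 \right)} + Y{\left(-3 \right)}\right)^{2} = \left(578 + 0^{2}\right) \left(1 - 5\right)^{2} = \left(578 + 0\right) \left(-4\right)^{2} = 578 \cdot 16 = 9248$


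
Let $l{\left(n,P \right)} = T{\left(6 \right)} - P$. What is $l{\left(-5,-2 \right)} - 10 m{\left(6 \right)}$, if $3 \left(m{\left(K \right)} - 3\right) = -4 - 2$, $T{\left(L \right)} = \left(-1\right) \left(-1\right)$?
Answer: $-7$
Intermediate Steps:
$T{\left(L \right)} = 1$
$l{\left(n,P \right)} = 1 - P$
$m{\left(K \right)} = 1$ ($m{\left(K \right)} = 3 + \frac{-4 - 2}{3} = 3 + \frac{1}{3} \left(-6\right) = 3 - 2 = 1$)
$l{\left(-5,-2 \right)} - 10 m{\left(6 \right)} = \left(1 - -2\right) - 10 = \left(1 + 2\right) - 10 = 3 - 10 = -7$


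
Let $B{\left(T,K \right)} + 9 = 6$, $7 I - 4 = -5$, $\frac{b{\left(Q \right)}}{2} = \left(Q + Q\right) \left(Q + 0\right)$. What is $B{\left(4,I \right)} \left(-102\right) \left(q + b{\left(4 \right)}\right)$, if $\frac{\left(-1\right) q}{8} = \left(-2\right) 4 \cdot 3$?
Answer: $78336$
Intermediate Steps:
$b{\left(Q \right)} = 4 Q^{2}$ ($b{\left(Q \right)} = 2 \left(Q + Q\right) \left(Q + 0\right) = 2 \cdot 2 Q Q = 2 \cdot 2 Q^{2} = 4 Q^{2}$)
$I = - \frac{1}{7}$ ($I = \frac{4}{7} + \frac{1}{7} \left(-5\right) = \frac{4}{7} - \frac{5}{7} = - \frac{1}{7} \approx -0.14286$)
$B{\left(T,K \right)} = -3$ ($B{\left(T,K \right)} = -9 + 6 = -3$)
$q = 192$ ($q = - 8 \left(-2\right) 4 \cdot 3 = - 8 \left(\left(-8\right) 3\right) = \left(-8\right) \left(-24\right) = 192$)
$B{\left(4,I \right)} \left(-102\right) \left(q + b{\left(4 \right)}\right) = \left(-3\right) \left(-102\right) \left(192 + 4 \cdot 4^{2}\right) = 306 \left(192 + 4 \cdot 16\right) = 306 \left(192 + 64\right) = 306 \cdot 256 = 78336$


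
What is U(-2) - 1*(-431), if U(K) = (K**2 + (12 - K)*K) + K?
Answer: 405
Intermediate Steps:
U(K) = K + K**2 + K*(12 - K) (U(K) = (K**2 + K*(12 - K)) + K = K + K**2 + K*(12 - K))
U(-2) - 1*(-431) = 13*(-2) - 1*(-431) = -26 + 431 = 405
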